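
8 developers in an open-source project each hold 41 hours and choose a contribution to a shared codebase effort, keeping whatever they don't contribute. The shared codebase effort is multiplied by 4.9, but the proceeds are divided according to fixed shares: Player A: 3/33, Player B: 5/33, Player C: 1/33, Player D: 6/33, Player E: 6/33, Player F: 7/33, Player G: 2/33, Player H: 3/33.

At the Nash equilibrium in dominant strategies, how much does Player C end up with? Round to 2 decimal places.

47.09 hours

For player j, contributing a unit is worthwhile iff 4.9 × (j's share) ≥ 1, i.e. iff j's share is at least 0.2041.
Only Player F (7/33) clears that bar, contributing 41; the remaining 7 contribute 0. Total contributed: 41.
Player C keeps 41 and receives 4.9 × 41 × 1/33 = 6.09 from the shared codebase effort, for a payoff of 47.09.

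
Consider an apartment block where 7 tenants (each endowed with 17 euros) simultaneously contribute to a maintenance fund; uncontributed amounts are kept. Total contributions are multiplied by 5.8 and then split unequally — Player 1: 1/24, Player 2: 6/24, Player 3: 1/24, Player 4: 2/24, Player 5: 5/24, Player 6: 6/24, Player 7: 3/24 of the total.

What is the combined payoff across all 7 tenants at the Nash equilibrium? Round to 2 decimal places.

A player with share s gets back 5.8·s per unit contributed, so full contribution is dominant for anyone with s > 1/5.8 = 0.1724 and zero contribution is dominant for anyone below.
Player 2, Player 5 and Player 6 clear that bar, contributing 17 each; the remaining 4 contribute 0. Total contributed: 51.
The maintenance fund pays out 5.8 × 51 = 295.80 in total (split across the unequal shares, but the aggregate is all that matters for the group sum).
The 4 free-riders keep 17 each, adding 68. Group total = 68 + 295.80 = 363.80.

363.80 euros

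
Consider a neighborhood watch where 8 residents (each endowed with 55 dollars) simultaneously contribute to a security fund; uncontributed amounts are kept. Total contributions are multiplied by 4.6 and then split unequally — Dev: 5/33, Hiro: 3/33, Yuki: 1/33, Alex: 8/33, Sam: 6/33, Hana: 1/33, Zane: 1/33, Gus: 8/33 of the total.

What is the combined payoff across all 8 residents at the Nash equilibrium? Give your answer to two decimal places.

836.00 dollars

A player with share s gets back 4.6·s per unit contributed, so full contribution is dominant for anyone with s > 1/4.6 = 0.2174 and zero contribution is dominant for anyone below.
The shares above 0.2174 belong to Alex and Gus, contributing 55 each; the remaining 6 contribute 0. Total contributed: 110.
The security fund pays out 4.6 × 110 = 506.00 in total (split across the unequal shares, but the aggregate is all that matters for the group sum).
The 6 free-riders keep 55 each, adding 330. Group total = 330 + 506.00 = 836.00.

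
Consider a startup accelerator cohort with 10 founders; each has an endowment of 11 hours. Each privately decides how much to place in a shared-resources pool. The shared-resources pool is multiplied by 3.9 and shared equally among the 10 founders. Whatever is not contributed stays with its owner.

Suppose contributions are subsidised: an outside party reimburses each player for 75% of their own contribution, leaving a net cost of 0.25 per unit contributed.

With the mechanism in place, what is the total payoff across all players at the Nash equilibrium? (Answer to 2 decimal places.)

511.50 hours

Under the mechanism each unit contributed yields (3.9/10) / 0.25 = 1.5600 back to its contributor per unit of net cost, which exceeds 1, making full contribution the dominant choice for everyone.
At the Nash equilibrium everyone contributes 11. Group total payoff = 10 × (11 × 0.75 + 3.9 × 11) = 511.50.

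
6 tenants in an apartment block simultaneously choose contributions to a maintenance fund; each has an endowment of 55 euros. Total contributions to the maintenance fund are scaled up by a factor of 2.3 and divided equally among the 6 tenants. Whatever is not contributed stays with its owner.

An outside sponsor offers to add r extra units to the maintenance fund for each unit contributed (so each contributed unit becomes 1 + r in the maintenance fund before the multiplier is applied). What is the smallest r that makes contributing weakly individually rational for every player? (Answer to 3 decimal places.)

1.609

With matching at rate r, one contributed unit becomes (1 + r) in the maintenance fund and returns 2.3 × (1 + r) / 6 to the contributor.
Setting this equal to 1: 1 + r = 6/2.3 = 2.6087.
So the minimum matching rate is r = 2.6087 − 1 = 1.609.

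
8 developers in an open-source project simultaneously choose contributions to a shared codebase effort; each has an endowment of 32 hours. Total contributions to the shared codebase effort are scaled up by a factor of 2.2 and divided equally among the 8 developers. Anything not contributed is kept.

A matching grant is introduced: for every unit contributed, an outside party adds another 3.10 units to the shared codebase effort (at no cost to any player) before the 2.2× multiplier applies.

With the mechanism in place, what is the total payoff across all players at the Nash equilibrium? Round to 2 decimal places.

Under the mechanism each unit contributed yields 2.2 × 4.10 / 8 = 1.1275 back to its contributor per unit of net cost, which exceeds 1, making full contribution the dominant choice for everyone.
So the Nash equilibrium is full contribution by all 8; the group earns 2.2 × 4.10 × 256 = 2309.12.

2309.12 hours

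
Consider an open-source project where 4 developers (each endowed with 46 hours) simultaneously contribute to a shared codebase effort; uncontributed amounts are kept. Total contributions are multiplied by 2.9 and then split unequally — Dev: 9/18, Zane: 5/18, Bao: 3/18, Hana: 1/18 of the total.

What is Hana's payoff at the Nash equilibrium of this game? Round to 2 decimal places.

53.41 hours

For player j, contributing a unit is worthwhile iff 2.9 × (j's share) ≥ 1, i.e. iff j's share is at least 0.3448.
Dev alone (share 9/18) is above the threshold, contributing 46; the remaining 3 contribute 0. Total contributed: 46.
Hana keeps 46 and receives 2.9 × 46 × 1/18 = 7.41 from the shared codebase effort, for a payoff of 53.41.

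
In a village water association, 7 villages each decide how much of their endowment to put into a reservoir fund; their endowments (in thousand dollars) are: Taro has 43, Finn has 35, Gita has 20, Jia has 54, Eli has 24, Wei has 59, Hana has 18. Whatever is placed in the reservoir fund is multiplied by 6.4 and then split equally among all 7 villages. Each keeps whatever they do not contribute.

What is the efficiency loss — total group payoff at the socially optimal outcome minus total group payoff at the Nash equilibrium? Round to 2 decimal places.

The private return per contributed unit is 6.4/7 = 0.9143 < 1 for every player regardless of endowment, so the Nash equilibrium is zero contribution and the group total is Σ E_j = 43 + 35 + 20 + 54 + 24 + 59 + 18 = 253.
Each contributed unit returns 6.400 to the group, so the social optimum is full contribution by everyone: group total = 6.400 × 253 = 1619.20.
Efficiency loss = (6.400 − 1) × 253 = 1366.20.

1366.20 thousand dollars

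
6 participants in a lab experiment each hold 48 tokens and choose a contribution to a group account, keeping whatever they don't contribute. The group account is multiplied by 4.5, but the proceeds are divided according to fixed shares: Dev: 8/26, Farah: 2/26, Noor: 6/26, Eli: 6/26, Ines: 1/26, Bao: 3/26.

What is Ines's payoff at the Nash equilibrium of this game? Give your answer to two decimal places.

Each unit j contributes comes back to j as 4.5 × (j's share), so j prefers to contribute only if that share exceeds 1/4.5 = 0.2222; otherwise keeping the unit dominates.
The shares above 0.2222 belong to Dev, Noor and Eli, contributing 48 each; the remaining 3 contribute 0. Total contributed: 144.
Ines keeps 48 and receives 4.5 × 144 × 1/26 = 24.92 from the group account, for a payoff of 72.92.

72.92 tokens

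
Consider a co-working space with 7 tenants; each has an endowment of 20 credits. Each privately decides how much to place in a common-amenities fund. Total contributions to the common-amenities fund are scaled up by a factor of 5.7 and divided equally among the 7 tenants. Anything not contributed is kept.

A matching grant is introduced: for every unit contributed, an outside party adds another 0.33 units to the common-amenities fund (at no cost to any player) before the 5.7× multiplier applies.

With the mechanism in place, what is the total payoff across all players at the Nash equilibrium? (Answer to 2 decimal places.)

The effective private return per unit is now 5.7 × 1.33 / 7 = 1.0830 > 1, so every player's dominant strategy flips to full contribution.
So the Nash equilibrium is full contribution by all 7; the group earns 5.7 × 1.33 × 140 = 1061.34.

1061.34 credits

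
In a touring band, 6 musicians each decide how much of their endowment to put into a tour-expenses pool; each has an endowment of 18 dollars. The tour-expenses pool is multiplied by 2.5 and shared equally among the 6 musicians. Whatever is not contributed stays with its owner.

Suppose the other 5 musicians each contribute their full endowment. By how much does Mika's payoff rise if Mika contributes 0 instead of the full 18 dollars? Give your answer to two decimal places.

Switching from a contribution of 18 to 0 lets Mika keep an extra 18 dollars, but lowers the tour-expenses pool by 18, which costs Mika their own share of that drop: 2.5/6 × 18 = 7.50.
Net gain = 18 − 7.50 = 10.50. The private return per contributed unit (0.4167) is below 1, so free-riding is indeed the best response regardless of what the others do.

10.50 dollars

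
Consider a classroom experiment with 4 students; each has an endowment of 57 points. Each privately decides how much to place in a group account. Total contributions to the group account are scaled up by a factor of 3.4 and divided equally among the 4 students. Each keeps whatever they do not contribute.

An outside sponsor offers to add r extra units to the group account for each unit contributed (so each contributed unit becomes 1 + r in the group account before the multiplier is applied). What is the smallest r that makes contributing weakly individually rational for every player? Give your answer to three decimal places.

With matching at rate r, one contributed unit becomes (1 + r) in the group account and returns 3.4 × (1 + r) / 4 to the contributor.
Setting this equal to 1: 1 + r = 4/3.4 = 1.1765.
So the minimum matching rate is r = 1.1765 − 1 = 0.176.

0.176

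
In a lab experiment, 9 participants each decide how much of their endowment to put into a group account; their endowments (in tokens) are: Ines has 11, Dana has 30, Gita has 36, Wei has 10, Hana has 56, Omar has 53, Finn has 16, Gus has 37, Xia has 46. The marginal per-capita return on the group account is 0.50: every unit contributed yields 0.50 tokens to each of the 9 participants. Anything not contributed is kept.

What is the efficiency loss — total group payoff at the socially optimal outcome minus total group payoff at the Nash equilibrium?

1032.50 tokens

The private return per contributed unit is 0.50 < 1 for everyone, so the Nash equilibrium is zero contribution and the group total is Σ E_j = 11 + 30 + 36 + 10 + 56 + 53 + 16 + 37 + 46 = 295.
Each contributed unit returns 4.500 to the group, so the social optimum is full contribution by everyone: group total = 4.500 × 295 = 1327.50.
Efficiency loss = (4.500 − 1) × 295 = 1032.50.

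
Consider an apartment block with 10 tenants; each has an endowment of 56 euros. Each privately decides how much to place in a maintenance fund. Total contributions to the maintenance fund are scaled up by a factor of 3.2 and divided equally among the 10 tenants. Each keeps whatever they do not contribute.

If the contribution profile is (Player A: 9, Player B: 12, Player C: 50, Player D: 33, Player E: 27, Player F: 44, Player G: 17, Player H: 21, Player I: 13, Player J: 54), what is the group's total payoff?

Total contributed: 9 + 12 + 50 + 33 + 27 + 44 + 17 + 21 + 13 + 54 = 280; total kept: 10 × 56 − 280 = 280.
The maintenance fund pays out 3.2 × 280 = 896.00 in aggregate.
Group total = 280 + 896.00 = 1176.00.

1176.00 euros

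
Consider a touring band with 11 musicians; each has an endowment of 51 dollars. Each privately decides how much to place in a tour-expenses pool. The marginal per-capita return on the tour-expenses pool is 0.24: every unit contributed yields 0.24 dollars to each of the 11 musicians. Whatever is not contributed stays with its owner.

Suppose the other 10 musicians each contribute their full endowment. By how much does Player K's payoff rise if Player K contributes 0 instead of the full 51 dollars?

Switching from a contribution of 51 to 0 lets Player K keep an extra 51 dollars, but lowers the tour-expenses pool by 51, which costs Player K their own share of that drop: 0.24 × 51 = 12.24.
Net gain = 51 − 12.24 = 38.76. The private return per contributed unit (0.24) is below 1, so free-riding is indeed the best response regardless of what the others do.

38.76 dollars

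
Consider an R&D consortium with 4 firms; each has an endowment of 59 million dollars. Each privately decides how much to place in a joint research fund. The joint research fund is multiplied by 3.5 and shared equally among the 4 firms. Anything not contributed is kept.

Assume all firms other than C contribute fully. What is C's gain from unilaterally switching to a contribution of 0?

7.38 million dollars

Switching from a contribution of 59 to 0 lets C keep an extra 59 million dollars, but lowers the joint research fund by 59, which costs C their own share of that drop: 3.5/4 × 59 = 51.62.
Net gain = 59 − 51.62 = 7.38. The private return per contributed unit (0.8750) is below 1, so free-riding is indeed the best response regardless of what the others do.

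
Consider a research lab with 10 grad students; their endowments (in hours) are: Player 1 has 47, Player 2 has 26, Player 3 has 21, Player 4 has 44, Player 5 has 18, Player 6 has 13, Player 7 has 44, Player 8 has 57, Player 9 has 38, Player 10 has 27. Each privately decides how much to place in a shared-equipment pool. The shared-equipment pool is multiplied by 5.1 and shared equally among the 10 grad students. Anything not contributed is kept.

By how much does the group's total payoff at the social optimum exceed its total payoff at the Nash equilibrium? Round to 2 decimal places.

1373.50 hours

The private return per contributed unit is 5.1/10 = 0.5100 < 1 for every player regardless of endowment, so the Nash equilibrium is zero contribution and the group total is Σ E_j = 47 + 26 + 21 + 44 + 18 + 13 + 44 + 57 + 38 + 27 = 335.
Each contributed unit returns 5.100 to the group, so the social optimum is full contribution by everyone: group total = 5.100 × 335 = 1708.50.
Efficiency loss = (5.100 − 1) × 335 = 1373.50.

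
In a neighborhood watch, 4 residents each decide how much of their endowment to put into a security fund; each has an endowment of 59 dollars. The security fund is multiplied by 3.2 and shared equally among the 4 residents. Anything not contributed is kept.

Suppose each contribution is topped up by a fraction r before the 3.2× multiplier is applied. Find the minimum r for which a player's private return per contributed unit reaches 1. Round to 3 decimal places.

With matching at rate r, one contributed unit becomes (1 + r) in the security fund and returns 3.2 × (1 + r) / 4 to the contributor.
Setting this equal to 1: 1 + r = 4/3.2 = 1.2500.
So the minimum matching rate is r = 1.2500 − 1 = 0.250.

0.250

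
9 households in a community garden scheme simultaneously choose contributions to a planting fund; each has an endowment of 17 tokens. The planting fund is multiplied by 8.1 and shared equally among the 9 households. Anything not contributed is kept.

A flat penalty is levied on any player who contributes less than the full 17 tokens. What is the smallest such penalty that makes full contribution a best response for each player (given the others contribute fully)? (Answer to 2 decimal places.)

1.70 tokens

Given the others contribute fully, the best deviation is to contribute 0 (any partial contribution still incurs the fine and gives up units whose private return 0.9000 is below 1).
Deviating from 17 to 0 saves 17 tokens but forfeits the deviator's share of the drop in the planting fund: 8.1/9 × 17 = 15.30.
So the deviation gain is 17 − 15.30 = 1.70, and the fine must be at least 1.70 tokens to wipe it out.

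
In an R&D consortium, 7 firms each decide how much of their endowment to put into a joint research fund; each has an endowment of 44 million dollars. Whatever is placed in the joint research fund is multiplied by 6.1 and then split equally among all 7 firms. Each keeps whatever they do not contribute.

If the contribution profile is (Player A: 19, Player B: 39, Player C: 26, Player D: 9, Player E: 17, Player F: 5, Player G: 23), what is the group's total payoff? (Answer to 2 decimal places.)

1011.80 million dollars

Total contributed: 19 + 39 + 26 + 9 + 17 + 5 + 23 = 138; total kept: 7 × 44 − 138 = 170.
The joint research fund pays out 6.1 × 138 = 841.80 in aggregate.
Group total = 170 + 841.80 = 1011.80.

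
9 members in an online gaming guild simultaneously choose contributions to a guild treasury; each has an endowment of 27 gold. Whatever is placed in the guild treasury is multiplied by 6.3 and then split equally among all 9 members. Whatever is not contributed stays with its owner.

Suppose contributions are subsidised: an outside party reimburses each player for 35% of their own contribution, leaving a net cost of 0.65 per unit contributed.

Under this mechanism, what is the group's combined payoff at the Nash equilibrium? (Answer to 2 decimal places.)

The effective private return per unit is now (6.3/9) / 0.65 = 1.0769 > 1, so every player's dominant strategy flips to full contribution.
At the Nash equilibrium everyone contributes 27. Group total payoff = 9 × (27 × 0.35 + 6.3 × 27) = 1615.95.

1615.95 gold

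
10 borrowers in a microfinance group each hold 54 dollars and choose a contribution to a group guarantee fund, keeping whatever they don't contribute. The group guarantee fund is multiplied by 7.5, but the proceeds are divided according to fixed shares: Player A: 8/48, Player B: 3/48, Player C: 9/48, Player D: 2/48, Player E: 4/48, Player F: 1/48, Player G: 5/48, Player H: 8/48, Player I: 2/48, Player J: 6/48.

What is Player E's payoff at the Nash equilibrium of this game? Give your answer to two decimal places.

155.25 dollars

A player with share s gets back 7.5·s per unit contributed, so full contribution is dominant for anyone with s > 1/7.5 = 0.1333 and zero contribution is dominant for anyone below.
Player A, Player C and Player H are above the threshold, contributing 54 each; the remaining 7 contribute 0. Total contributed: 162.
Player E keeps 54 and receives 7.5 × 162 × 4/48 = 101.25 from the group guarantee fund, for a payoff of 155.25.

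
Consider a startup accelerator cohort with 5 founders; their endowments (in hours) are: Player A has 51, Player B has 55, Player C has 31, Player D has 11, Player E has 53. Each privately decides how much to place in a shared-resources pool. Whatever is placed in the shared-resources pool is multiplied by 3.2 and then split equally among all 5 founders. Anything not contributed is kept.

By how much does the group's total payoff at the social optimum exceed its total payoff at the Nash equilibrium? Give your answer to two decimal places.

The private return per contributed unit is 3.2/5 = 0.6400 < 1 for every player regardless of endowment, so the Nash equilibrium is zero contribution and the group total is Σ E_j = 51 + 55 + 31 + 11 + 53 = 201.
Each contributed unit returns 3.200 to the group, so the social optimum is full contribution by everyone: group total = 3.200 × 201 = 643.20.
Efficiency loss = (3.200 − 1) × 201 = 442.20.

442.20 hours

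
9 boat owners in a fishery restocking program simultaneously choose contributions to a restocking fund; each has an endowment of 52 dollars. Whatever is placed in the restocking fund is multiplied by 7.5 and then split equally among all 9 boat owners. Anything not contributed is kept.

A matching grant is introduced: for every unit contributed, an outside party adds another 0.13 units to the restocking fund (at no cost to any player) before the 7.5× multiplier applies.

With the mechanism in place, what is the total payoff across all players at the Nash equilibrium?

468.00 dollars

Even with the mechanism, each unit contributed returns only 7.5 × 1.13 / 9 = 0.9417 per unit of net cost, so contributing nothing is still dominant.
Everyone keeps their endowment and the group total is 9 × 52 = 468.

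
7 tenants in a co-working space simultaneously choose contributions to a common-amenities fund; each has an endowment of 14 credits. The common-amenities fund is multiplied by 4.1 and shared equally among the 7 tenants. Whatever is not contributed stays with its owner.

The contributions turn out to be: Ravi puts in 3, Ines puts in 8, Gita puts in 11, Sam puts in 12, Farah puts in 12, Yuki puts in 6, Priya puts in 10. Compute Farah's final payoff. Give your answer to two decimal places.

38.31 credits

Total contributed: 3 + 8 + 11 + 12 + 12 + 6 + 10 = 62.
Each receives 4.1 × 62 / 7 = 36.31 from the common-amenities fund.
Farah keeps 14 − 12 = 2, so Farah's payoff is 2 + 36.31 = 38.31.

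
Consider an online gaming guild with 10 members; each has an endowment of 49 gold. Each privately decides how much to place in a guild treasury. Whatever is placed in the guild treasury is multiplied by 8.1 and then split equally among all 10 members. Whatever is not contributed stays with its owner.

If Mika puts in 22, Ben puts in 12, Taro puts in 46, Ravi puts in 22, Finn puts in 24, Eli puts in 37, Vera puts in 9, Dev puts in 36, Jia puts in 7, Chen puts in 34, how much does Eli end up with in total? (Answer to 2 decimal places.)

213.69 gold

Total contributed: 22 + 12 + 46 + 22 + 24 + 37 + 9 + 36 + 7 + 34 = 249.
Each receives 8.1 × 249 / 10 = 201.69 from the guild treasury.
Eli keeps 49 − 37 = 12, so Eli's payoff is 12 + 201.69 = 213.69.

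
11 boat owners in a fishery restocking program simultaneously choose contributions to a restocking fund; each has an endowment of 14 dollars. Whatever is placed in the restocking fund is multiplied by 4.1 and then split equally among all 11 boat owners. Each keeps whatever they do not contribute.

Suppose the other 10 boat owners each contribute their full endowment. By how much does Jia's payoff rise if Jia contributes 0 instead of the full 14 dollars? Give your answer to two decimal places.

Switching from a contribution of 14 to 0 lets Jia keep an extra 14 dollars, but lowers the restocking fund by 14, which costs Jia their own share of that drop: 4.1/11 × 14 = 5.22.
Net gain = 14 − 5.22 = 8.78. The private return per contributed unit (0.3727) is below 1, so free-riding is indeed the best response regardless of what the others do.

8.78 dollars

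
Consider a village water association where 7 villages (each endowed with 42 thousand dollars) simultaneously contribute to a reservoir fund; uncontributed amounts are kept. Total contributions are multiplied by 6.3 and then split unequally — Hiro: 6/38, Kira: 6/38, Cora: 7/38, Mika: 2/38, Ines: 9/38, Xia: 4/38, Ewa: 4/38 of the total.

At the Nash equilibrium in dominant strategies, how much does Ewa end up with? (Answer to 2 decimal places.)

Player j's private return per contributed unit is 6.3 × (j's share). Contributing is weakly dominant for j when that share is at least 1/6.3 = 0.1587, and contributing 0 is dominant otherwise.
The shares above 0.1587 belong to Cora and Ines, contributing 42 each; the remaining 5 contribute 0. Total contributed: 84.
Ewa keeps 42 and receives 6.3 × 84 × 4/38 = 55.71 from the reservoir fund, for a payoff of 97.71.

97.71 thousand dollars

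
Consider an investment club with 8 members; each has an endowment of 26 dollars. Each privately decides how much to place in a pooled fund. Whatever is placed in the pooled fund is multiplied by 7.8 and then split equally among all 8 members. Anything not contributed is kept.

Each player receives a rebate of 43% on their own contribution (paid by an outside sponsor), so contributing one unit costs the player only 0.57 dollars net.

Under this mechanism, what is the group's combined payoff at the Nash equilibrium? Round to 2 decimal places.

Under the mechanism each unit contributed yields (7.8/8) / 0.57 = 1.7105 back to its contributor per unit of net cost, which exceeds 1, making full contribution the dominant choice for everyone.
So the Nash equilibrium is full contribution by all 8; the group earns 8 × (26 × 0.43 + 7.8 × 26) = 1711.84.

1711.84 dollars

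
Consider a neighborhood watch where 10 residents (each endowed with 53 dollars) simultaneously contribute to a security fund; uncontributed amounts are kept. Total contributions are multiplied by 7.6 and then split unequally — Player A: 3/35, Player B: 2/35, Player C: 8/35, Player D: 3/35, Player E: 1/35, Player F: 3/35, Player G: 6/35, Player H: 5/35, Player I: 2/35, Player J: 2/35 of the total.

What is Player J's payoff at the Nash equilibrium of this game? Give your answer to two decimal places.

122.05 dollars

Each unit j contributes comes back to j as 7.6 × (j's share), so j prefers to contribute only if that share exceeds 1/7.6 = 0.1316; otherwise keeping the unit dominates.
Player C, Player G and Player H clear that bar, contributing 53 each; the remaining 7 contribute 0. Total contributed: 159.
Player J keeps 53 and receives 7.6 × 159 × 2/35 = 69.05 from the security fund, for a payoff of 122.05.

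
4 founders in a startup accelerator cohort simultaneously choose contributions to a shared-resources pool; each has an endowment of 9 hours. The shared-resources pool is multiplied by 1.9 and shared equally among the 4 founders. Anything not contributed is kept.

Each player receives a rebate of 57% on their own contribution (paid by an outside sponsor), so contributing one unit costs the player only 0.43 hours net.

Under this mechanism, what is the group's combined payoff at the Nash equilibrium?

With the mechanism, a contributed unit returns (1.9/4) / 0.43 = 1.1047 per unit of net cost to the contributor — now above 1 — so contributing fully is weakly dominant for every player.
So the Nash equilibrium is full contribution by all 4; the group earns 4 × (9 × 0.57 + 1.9 × 9) = 88.92.

88.92 hours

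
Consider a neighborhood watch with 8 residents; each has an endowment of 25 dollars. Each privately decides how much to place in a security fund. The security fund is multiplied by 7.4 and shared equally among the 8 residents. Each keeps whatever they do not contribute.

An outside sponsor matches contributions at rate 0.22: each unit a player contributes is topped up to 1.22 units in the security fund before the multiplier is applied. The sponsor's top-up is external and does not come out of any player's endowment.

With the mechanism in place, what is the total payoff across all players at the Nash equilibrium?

The effective private return per unit is now 7.4 × 1.22 / 8 = 1.1285 > 1, so every player's dominant strategy flips to full contribution.
At the Nash equilibrium everyone contributes 25. Group total payoff = 7.4 × 1.22 × 200 = 1805.60.

1805.60 dollars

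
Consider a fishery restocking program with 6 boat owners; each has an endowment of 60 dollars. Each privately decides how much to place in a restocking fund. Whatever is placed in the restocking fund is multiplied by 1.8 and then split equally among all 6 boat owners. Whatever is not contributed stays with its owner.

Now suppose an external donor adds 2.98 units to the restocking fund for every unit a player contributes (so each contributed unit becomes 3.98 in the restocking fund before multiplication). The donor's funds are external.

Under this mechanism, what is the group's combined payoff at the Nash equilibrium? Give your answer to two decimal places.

The effective private return per unit is now 1.8 × 3.98 / 6 = 1.1940 > 1, so every player's dominant strategy flips to full contribution.
So the Nash equilibrium is full contribution by all 6; the group earns 1.8 × 3.98 × 360 = 2579.04.

2579.04 dollars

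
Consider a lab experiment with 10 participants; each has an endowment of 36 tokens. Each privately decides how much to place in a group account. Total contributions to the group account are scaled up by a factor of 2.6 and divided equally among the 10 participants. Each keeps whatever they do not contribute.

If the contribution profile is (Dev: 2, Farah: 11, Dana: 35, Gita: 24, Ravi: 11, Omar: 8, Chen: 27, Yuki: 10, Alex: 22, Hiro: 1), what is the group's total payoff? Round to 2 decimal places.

Total contributed: 2 + 11 + 35 + 24 + 11 + 8 + 27 + 10 + 22 + 1 = 151; total kept: 10 × 36 − 151 = 209.
The group account pays out 2.6 × 151 = 392.60 in aggregate.
Group total = 209 + 392.60 = 601.60.

601.60 tokens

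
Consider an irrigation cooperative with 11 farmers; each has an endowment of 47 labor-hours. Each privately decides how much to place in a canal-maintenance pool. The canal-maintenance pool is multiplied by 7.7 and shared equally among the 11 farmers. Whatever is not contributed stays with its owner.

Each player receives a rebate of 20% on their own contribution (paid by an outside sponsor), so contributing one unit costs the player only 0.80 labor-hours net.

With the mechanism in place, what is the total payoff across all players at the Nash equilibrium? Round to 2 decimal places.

With the mechanism, a contributed unit returns (7.7/11) / 0.80 = 0.8750 per unit of net cost — still below 1 — so contributing 0 remains dominant for every player.
At the Nash equilibrium no one contributes; group total payoff = 11 × 47 = 517.

517.00 labor-hours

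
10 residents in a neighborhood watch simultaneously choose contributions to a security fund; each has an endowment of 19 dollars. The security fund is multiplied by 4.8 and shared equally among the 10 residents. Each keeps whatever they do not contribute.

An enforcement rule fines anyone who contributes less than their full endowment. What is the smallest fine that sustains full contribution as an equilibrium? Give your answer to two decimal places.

9.88 dollars

Given the others contribute fully, the best deviation is to contribute 0 (any partial contribution still incurs the fine and gives up units whose private return 0.4800 is below 1).
Deviating from 19 to 0 saves 19 dollars but forfeits the deviator's share of the drop in the security fund: 4.8/10 × 19 = 9.12.
So the deviation gain is 19 − 9.12 = 9.88, and the fine must be at least 9.88 dollars to wipe it out.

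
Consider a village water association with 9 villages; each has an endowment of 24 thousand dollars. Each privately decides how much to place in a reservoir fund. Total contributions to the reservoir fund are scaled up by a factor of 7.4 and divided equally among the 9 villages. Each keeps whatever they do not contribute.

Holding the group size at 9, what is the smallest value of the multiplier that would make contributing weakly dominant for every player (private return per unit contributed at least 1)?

A contributed unit returns (multiplier)/9 to its contributor.
This reaches 1 exactly when the multiplier is 9.

9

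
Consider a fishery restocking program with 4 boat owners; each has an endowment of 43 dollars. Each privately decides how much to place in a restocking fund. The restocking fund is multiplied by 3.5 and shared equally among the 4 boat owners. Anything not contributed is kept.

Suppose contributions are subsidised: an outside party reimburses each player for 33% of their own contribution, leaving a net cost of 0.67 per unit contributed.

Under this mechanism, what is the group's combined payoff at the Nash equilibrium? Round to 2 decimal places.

Under the mechanism each unit contributed yields (3.5/4) / 0.67 = 1.3060 back to its contributor per unit of net cost, which exceeds 1, making full contribution the dominant choice for everyone.
So the Nash equilibrium is full contribution by all 4; the group earns 4 × (43 × 0.33 + 3.5 × 43) = 658.76.

658.76 dollars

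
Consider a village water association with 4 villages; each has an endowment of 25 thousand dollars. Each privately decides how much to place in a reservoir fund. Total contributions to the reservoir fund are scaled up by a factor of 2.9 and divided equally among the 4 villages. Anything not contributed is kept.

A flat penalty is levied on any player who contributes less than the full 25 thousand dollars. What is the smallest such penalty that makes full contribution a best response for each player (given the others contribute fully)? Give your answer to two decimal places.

6.88 thousand dollars

Given the others contribute fully, the best deviation is to contribute 0 (any partial contribution still incurs the fine and gives up units whose private return 0.7250 is below 1).
Deviating from 25 to 0 saves 25 thousand dollars but forfeits the deviator's share of the drop in the reservoir fund: 2.9/4 × 25 = 18.12.
So the deviation gain is 25 − 18.12 = 6.88, and the fine must be at least 6.88 thousand dollars to wipe it out.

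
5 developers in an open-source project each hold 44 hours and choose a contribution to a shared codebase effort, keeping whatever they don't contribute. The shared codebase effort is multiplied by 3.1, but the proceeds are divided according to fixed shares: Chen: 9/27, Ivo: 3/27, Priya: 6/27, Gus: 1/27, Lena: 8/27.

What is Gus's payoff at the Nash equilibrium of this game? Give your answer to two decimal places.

49.05 hours

Player j's private return per contributed unit is 3.1 × (j's share). Contributing is weakly dominant for j when that share is at least 1/3.1 = 0.3226, and contributing 0 is dominant otherwise.
The only share above 0.3226 is Chen's 9/27, contributing 44; the remaining 4 contribute 0. Total contributed: 44.
Gus keeps 44 and receives 3.1 × 44 × 1/27 = 5.05 from the shared codebase effort, for a payoff of 49.05.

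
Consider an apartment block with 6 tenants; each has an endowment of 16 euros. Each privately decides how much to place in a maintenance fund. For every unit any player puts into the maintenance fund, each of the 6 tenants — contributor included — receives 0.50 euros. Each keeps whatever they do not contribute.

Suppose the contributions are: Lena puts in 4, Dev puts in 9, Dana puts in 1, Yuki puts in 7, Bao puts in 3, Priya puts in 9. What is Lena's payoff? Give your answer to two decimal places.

Total contributed: 4 + 9 + 1 + 7 + 3 + 9 = 33.
Each receives 0.50 × 33 = 16.50 from the maintenance fund.
Lena keeps 16 − 4 = 12, so Lena's payoff is 12 + 16.50 = 28.50.

28.50 euros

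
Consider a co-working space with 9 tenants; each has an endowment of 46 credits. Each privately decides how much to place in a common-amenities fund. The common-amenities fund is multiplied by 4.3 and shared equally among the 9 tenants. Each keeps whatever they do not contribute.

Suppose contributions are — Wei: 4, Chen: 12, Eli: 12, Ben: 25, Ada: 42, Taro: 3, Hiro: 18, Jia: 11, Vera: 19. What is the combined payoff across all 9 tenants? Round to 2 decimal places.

895.80 credits

Total contributed: 4 + 12 + 12 + 25 + 42 + 3 + 18 + 11 + 19 = 146; total kept: 9 × 46 − 146 = 268.
The common-amenities fund pays out 4.3 × 146 = 627.80 in aggregate.
Group total = 268 + 627.80 = 895.80.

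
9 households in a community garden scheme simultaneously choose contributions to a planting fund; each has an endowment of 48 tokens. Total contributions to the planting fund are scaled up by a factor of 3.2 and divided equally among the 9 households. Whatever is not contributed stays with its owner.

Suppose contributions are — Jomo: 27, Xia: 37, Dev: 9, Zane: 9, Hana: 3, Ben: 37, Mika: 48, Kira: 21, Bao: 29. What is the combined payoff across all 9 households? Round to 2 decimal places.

Total contributed: 27 + 37 + 9 + 9 + 3 + 37 + 48 + 21 + 29 = 220; total kept: 9 × 48 − 220 = 212.
The planting fund pays out 3.2 × 220 = 704.00 in aggregate.
Group total = 212 + 704.00 = 916.00.

916.00 tokens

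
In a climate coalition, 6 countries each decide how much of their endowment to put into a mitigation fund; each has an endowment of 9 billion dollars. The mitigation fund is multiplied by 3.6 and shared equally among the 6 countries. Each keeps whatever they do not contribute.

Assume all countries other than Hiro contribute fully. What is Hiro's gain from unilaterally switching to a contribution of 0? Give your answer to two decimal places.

Switching from a contribution of 9 to 0 lets Hiro keep an extra 9 billion dollars, but lowers the mitigation fund by 9, which costs Hiro their own share of that drop: 3.6/6 × 9 = 5.40.
Net gain = 9 − 5.40 = 3.60. The private return per contributed unit (0.6000) is below 1, so free-riding is indeed the best response regardless of what the others do.

3.60 billion dollars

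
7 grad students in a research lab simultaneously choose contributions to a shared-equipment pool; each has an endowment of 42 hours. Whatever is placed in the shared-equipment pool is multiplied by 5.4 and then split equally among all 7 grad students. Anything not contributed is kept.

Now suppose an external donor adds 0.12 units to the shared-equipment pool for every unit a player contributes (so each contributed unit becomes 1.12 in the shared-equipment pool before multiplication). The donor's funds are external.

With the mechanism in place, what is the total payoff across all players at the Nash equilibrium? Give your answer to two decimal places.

The effective private return is 5.4 × 1.12 / 7 = 0.8640, which is still under 1, so the mechanism doesn't change anyone's dominant strategy: zero contribution.
Everyone keeps their endowment and the group total is 7 × 42 = 294.

294.00 hours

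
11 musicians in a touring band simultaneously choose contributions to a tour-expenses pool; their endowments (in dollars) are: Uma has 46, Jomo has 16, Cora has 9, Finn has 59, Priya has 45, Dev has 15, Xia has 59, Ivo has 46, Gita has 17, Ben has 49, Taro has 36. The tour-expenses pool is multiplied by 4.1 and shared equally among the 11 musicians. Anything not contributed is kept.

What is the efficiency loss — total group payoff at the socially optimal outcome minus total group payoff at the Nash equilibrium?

The private return per contributed unit is 4.1/11 = 0.3727 < 1 for every player regardless of endowment, so the Nash equilibrium is zero contribution and the group total is Σ E_j = 46 + 16 + 9 + 59 + 45 + 15 + 59 + 46 + 17 + 49 + 36 = 397.
Each contributed unit returns 4.100 to the group, so the social optimum is full contribution by everyone: group total = 4.100 × 397 = 1627.70.
Efficiency loss = (4.100 − 1) × 397 = 1230.70.

1230.70 dollars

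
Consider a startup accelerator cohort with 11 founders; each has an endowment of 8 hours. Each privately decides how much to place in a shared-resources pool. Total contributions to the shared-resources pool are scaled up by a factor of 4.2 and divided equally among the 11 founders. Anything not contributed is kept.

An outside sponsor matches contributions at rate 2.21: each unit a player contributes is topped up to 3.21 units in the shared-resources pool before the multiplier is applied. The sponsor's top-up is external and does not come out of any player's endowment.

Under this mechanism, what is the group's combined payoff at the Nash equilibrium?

1186.42 hours

The effective private return per unit is now 4.2 × 3.21 / 11 = 1.2256 > 1, so every player's dominant strategy flips to full contribution.
So the Nash equilibrium is full contribution by all 11; the group earns 4.2 × 3.21 × 88 = 1186.42.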